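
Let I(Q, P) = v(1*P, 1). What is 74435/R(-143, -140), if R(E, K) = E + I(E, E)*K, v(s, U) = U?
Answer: -74435/283 ≈ -263.02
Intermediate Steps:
I(Q, P) = 1
R(E, K) = E + K (R(E, K) = E + 1*K = E + K)
74435/R(-143, -140) = 74435/(-143 - 140) = 74435/(-283) = 74435*(-1/283) = -74435/283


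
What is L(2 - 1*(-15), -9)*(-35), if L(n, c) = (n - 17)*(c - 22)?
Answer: 0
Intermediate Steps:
L(n, c) = (-22 + c)*(-17 + n) (L(n, c) = (-17 + n)*(-22 + c) = (-22 + c)*(-17 + n))
L(2 - 1*(-15), -9)*(-35) = (374 - 22*(2 - 1*(-15)) - 17*(-9) - 9*(2 - 1*(-15)))*(-35) = (374 - 22*(2 + 15) + 153 - 9*(2 + 15))*(-35) = (374 - 22*17 + 153 - 9*17)*(-35) = (374 - 374 + 153 - 153)*(-35) = 0*(-35) = 0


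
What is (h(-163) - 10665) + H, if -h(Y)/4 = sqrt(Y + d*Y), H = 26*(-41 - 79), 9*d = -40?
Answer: -13785 - 4*sqrt(5053)/3 ≈ -13880.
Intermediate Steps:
d = -40/9 (d = (1/9)*(-40) = -40/9 ≈ -4.4444)
H = -3120 (H = 26*(-120) = -3120)
h(Y) = -4*sqrt(31)*sqrt(-Y)/3 (h(Y) = -4*sqrt(Y - 40*Y/9) = -4*sqrt(31)*sqrt(-Y)/3)
(h(-163) - 10665) + H = (-4*sqrt(31)*sqrt(-1*(-163))/3 - 10665) - 3120 = (-4*sqrt(31)*sqrt(163)/3 - 10665) - 3120 = (-4*sqrt(5053)/3 - 10665) - 3120 = (-10665 - 4*sqrt(5053)/3) - 3120 = -13785 - 4*sqrt(5053)/3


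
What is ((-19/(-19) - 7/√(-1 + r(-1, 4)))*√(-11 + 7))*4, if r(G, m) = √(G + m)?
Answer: 8*I - 56*I/√(-1 + √3) ≈ -57.451*I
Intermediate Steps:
((-19/(-19) - 7/√(-1 + r(-1, 4)))*√(-11 + 7))*4 = ((-19/(-19) - 7/√(-1 + √(-1 + 4)))*√(-11 + 7))*4 = ((-19*(-1/19) - 7/√(-1 + √3))*√(-4))*4 = ((1 - 7/√(-1 + √3))*(2*I))*4 = (2*I*(1 - 7/√(-1 + √3)))*4 = 8*I*(1 - 7/√(-1 + √3))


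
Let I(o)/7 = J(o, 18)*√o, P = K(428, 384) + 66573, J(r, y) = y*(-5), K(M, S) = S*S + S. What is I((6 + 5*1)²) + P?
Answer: 207483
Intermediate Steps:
K(M, S) = S + S² (K(M, S) = S² + S = S + S²)
J(r, y) = -5*y
P = 214413 (P = 384*(1 + 384) + 66573 = 384*385 + 66573 = 147840 + 66573 = 214413)
I(o) = -630*√o (I(o) = 7*((-5*18)*√o) = 7*(-90*√o) = -630*√o)
I((6 + 5*1)²) + P = -630*√((6 + 5*1)²) + 214413 = -630*√((6 + 5)²) + 214413 = -630*√(11²) + 214413 = -630*√121 + 214413 = -630*11 + 214413 = -6930 + 214413 = 207483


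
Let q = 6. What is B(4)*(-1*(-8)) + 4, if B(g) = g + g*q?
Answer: 228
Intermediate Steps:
B(g) = 7*g (B(g) = g + g*6 = g + 6*g = 7*g)
B(4)*(-1*(-8)) + 4 = (7*4)*(-1*(-8)) + 4 = 28*8 + 4 = 224 + 4 = 228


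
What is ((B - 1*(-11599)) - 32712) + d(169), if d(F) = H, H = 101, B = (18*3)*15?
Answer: -20202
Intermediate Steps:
B = 810 (B = 54*15 = 810)
d(F) = 101
((B - 1*(-11599)) - 32712) + d(169) = ((810 - 1*(-11599)) - 32712) + 101 = ((810 + 11599) - 32712) + 101 = (12409 - 32712) + 101 = -20303 + 101 = -20202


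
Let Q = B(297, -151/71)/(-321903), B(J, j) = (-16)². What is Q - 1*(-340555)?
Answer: 109625675909/321903 ≈ 3.4056e+5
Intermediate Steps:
B(J, j) = 256
Q = -256/321903 (Q = 256/(-321903) = 256*(-1/321903) = -256/321903 ≈ -0.00079527)
Q - 1*(-340555) = -256/321903 - 1*(-340555) = -256/321903 + 340555 = 109625675909/321903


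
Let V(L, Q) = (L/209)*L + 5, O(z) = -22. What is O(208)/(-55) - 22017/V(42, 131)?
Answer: -23002147/14045 ≈ -1637.7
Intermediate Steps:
V(L, Q) = 5 + L²/209 (V(L, Q) = (L*(1/209))*L + 5 = (L/209)*L + 5 = L²/209 + 5 = 5 + L²/209)
O(208)/(-55) - 22017/V(42, 131) = -22/(-55) - 22017/(5 + (1/209)*42²) = -22*(-1/55) - 22017/(5 + (1/209)*1764) = ⅖ - 22017/(5 + 1764/209) = ⅖ - 22017/2809/209 = ⅖ - 22017*209/2809 = ⅖ - 4601553/2809 = -23002147/14045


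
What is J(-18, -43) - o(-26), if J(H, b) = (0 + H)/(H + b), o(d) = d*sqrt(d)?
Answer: 18/61 + 26*I*sqrt(26) ≈ 0.29508 + 132.57*I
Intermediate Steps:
o(d) = d**(3/2)
J(H, b) = H/(H + b)
J(-18, -43) - o(-26) = -18/(-18 - 43) - (-26)**(3/2) = -18/(-61) - (-26)*I*sqrt(26) = -18*(-1/61) + 26*I*sqrt(26) = 18/61 + 26*I*sqrt(26)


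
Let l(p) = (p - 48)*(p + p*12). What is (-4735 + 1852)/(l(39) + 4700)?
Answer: -2883/137 ≈ -21.044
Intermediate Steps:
l(p) = 13*p*(-48 + p) (l(p) = (-48 + p)*(p + 12*p) = (-48 + p)*(13*p) = 13*p*(-48 + p))
(-4735 + 1852)/(l(39) + 4700) = (-4735 + 1852)/(13*39*(-48 + 39) + 4700) = -2883/(13*39*(-9) + 4700) = -2883/(-4563 + 4700) = -2883/137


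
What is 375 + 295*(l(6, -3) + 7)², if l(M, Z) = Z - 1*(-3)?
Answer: 14830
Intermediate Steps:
l(M, Z) = 3 + Z (l(M, Z) = Z + 3 = 3 + Z)
375 + 295*(l(6, -3) + 7)² = 375 + 295*((3 - 3) + 7)² = 375 + 295*(0 + 7)² = 375 + 295*7² = 375 + 295*49 = 375 + 14455 = 14830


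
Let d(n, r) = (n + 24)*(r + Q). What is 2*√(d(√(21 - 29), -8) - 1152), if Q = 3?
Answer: 2*√(-1272 - 10*I*√2) ≈ 0.39652 - 71.331*I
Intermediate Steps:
d(n, r) = (3 + r)*(24 + n) (d(n, r) = (n + 24)*(r + 3) = (24 + n)*(3 + r) = (3 + r)*(24 + n))
2*√(d(√(21 - 29), -8) - 1152) = 2*√((72 + 3*√(21 - 29) + 24*(-8) + √(21 - 29)*(-8)) - 1152) = 2*√((72 + 3*√(-8) - 192 + √(-8)*(-8)) - 1152) = 2*√((72 + 3*(2*I*√2) - 192 + (2*I*√2)*(-8)) - 1152) = 2*√((72 + 6*I*√2 - 192 - 16*I*√2) - 1152) = 2*√((-120 - 10*I*√2) - 1152) = 2*√(-1272 - 10*I*√2)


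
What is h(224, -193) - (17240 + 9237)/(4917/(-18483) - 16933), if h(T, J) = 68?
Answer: 7257282733/104325852 ≈ 69.564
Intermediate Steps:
h(224, -193) - (17240 + 9237)/(4917/(-18483) - 16933) = 68 - (17240 + 9237)/(4917/(-18483) - 16933) = 68 - 26477/(4917*(-1/18483) - 16933) = 68 - 26477/(-1639/6161 - 16933) = 68 - 26477/(-104325852/6161) = 68 - 26477*(-6161)/104325852 = 68 - 1*(-163124797/104325852) = 68 + 163124797/104325852 = 7257282733/104325852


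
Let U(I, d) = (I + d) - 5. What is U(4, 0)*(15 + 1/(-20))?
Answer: -299/20 ≈ -14.950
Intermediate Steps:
U(I, d) = -5 + I + d
U(4, 0)*(15 + 1/(-20)) = (-5 + 4 + 0)*(15 + 1/(-20)) = -(15 - 1/20) = -1*299/20 = -299/20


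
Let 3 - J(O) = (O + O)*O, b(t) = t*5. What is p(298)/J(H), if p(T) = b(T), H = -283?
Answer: -2/215 ≈ -0.0093023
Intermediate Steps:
b(t) = 5*t
J(O) = 3 - 2*O**2 (J(O) = 3 - (O + O)*O = 3 - 2*O*O = 3 - 2*O**2)
p(T) = 5*T
p(298)/J(H) = (5*298)/(3 - 2*(-283)**2) = 1490/(3 - 2*80089) = 1490/(3 - 160178) = 1490/(-160175) = 1490*(-1/160175) = -2/215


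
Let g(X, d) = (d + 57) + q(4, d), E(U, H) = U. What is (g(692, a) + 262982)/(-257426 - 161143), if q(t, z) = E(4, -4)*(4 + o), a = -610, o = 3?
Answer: -262457/418569 ≈ -0.62703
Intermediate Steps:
q(t, z) = 28 (q(t, z) = 4*(4 + 3) = 4*7 = 28)
g(X, d) = 85 + d (g(X, d) = (d + 57) + 28 = (57 + d) + 28 = 85 + d)
(g(692, a) + 262982)/(-257426 - 161143) = ((85 - 610) + 262982)/(-257426 - 161143) = (-525 + 262982)/(-418569) = 262457*(-1/418569) = -262457/418569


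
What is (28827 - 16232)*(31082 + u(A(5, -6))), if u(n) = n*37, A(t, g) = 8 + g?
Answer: 392409820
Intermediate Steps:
u(n) = 37*n
(28827 - 16232)*(31082 + u(A(5, -6))) = (28827 - 16232)*(31082 + 37*(8 - 6)) = 12595*(31082 + 37*2) = 12595*(31082 + 74) = 12595*31156 = 392409820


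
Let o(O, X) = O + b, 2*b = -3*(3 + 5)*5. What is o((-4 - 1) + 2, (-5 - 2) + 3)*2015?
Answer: -126945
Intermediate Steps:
b = -60 (b = (-3*(3 + 5)*5)/2 = (-3*8*5)/2 = (-24*5)/2 = (1/2)*(-120) = -60)
o(O, X) = -60 + O (o(O, X) = O - 60 = -60 + O)
o((-4 - 1) + 2, (-5 - 2) + 3)*2015 = (-60 + ((-4 - 1) + 2))*2015 = (-60 + (-5 + 2))*2015 = (-60 - 3)*2015 = -63*2015 = -126945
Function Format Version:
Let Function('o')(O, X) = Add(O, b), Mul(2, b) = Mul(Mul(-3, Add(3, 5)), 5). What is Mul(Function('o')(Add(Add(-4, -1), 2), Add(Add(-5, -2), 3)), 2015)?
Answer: -126945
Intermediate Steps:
b = -60 (b = Mul(Rational(1, 2), Mul(Mul(-3, Add(3, 5)), 5)) = Mul(Rational(1, 2), Mul(Mul(-3, 8), 5)) = Mul(Rational(1, 2), Mul(-24, 5)) = Mul(Rational(1, 2), -120) = -60)
Function('o')(O, X) = Add(-60, O) (Function('o')(O, X) = Add(O, -60) = Add(-60, O))
Mul(Function('o')(Add(Add(-4, -1), 2), Add(Add(-5, -2), 3)), 2015) = Mul(Add(-60, Add(Add(-4, -1), 2)), 2015) = Mul(Add(-60, Add(-5, 2)), 2015) = Mul(Add(-60, -3), 2015) = Mul(-63, 2015) = -126945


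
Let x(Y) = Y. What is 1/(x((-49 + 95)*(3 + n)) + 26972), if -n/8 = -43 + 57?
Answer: 1/21958 ≈ 4.5541e-5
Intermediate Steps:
n = -112 (n = -8*(-43 + 57) = -8*14 = -112)
1/(x((-49 + 95)*(3 + n)) + 26972) = 1/((-49 + 95)*(3 - 112) + 26972) = 1/(46*(-109) + 26972) = 1/(-5014 + 26972) = 1/21958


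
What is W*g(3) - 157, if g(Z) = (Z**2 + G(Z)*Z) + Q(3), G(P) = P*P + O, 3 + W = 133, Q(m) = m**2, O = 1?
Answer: 6083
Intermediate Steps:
W = 130 (W = -3 + 133 = 130)
G(P) = 1 + P**2 (G(P) = P*P + 1 = P**2 + 1 = 1 + P**2)
g(Z) = 9 + Z**2 + Z*(1 + Z**2) (g(Z) = (Z**2 + (1 + Z**2)*Z) + 3**2 = (Z**2 + Z*(1 + Z**2)) + 9 = 9 + Z**2 + Z*(1 + Z**2))
W*g(3) - 157 = 130*(9 + 3 + 3**2 + 3**3) - 157 = 130*(9 + 3 + 9 + 27) - 157 = 130*48 - 157 = 6240 - 157 = 6083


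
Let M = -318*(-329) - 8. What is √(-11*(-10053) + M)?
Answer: √215197 ≈ 463.89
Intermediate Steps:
M = 104614 (M = 104622 - 8 = 104614)
√(-11*(-10053) + M) = √(-11*(-10053) + 104614) = √(110583 + 104614) = √215197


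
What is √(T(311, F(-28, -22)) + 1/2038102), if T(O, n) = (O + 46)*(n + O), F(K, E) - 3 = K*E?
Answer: √1379122979717790142/2038102 ≈ 576.20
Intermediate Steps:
F(K, E) = 3 + E*K (F(K, E) = 3 + K*E = 3 + E*K)
T(O, n) = (46 + O)*(O + n)
√(T(311, F(-28, -22)) + 1/2038102) = √((311² + 46*311 + 46*(3 - 22*(-28)) + 311*(3 - 22*(-28))) + 1/2038102) = √((96721 + 14306 + 46*(3 + 616) + 311*(3 + 616)) + 1/2038102) = √((96721 + 14306 + 46*619 + 311*619) + 1/2038102) = √((96721 + 14306 + 28474 + 192509) + 1/2038102) = √(332010 + 1/2038102) = √(676670245021/2038102) = √1379122979717790142/2038102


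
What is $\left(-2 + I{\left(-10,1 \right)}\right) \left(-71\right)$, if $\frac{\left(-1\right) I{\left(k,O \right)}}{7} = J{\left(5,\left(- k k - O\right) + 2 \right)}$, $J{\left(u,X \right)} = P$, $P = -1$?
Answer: $-355$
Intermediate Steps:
$J{\left(u,X \right)} = -1$
$I{\left(k,O \right)} = 7$ ($I{\left(k,O \right)} = \left(-7\right) \left(-1\right) = 7$)
$\left(-2 + I{\left(-10,1 \right)}\right) \left(-71\right) = \left(-2 + 7\right) \left(-71\right) = 5 \left(-71\right) = -355$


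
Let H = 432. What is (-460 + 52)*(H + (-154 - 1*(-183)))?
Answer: -188088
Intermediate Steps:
(-460 + 52)*(H + (-154 - 1*(-183))) = (-460 + 52)*(432 + (-154 - 1*(-183))) = -408*(432 + (-154 + 183)) = -408*(432 + 29) = -408*461 = -188088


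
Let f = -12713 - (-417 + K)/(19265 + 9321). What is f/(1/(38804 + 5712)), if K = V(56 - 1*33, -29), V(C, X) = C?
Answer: -8088855991392/14293 ≈ -5.6593e+8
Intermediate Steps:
K = 23 (K = 56 - 1*33 = 56 - 33 = 23)
f = -181706712/14293 (f = -12713 - (-417 + 23)/(19265 + 9321) = -12713 - (-394)/28586 = -12713 - 1*(-197/14293) = -12713 + 197/14293 = -181706712/14293 ≈ -12713.)
f/(1/(38804 + 5712)) = -181706712/(14293*(1/(38804 + 5712))) = -181706712/(14293*(1/44516)) = -181706712/(14293*1/44516) = -181706712/14293*44516 = -8088855991392/14293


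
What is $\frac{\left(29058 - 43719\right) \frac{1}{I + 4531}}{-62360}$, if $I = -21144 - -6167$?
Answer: $- \frac{4887}{217137520} \approx -2.2506 \cdot 10^{-5}$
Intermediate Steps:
$I = -14977$ ($I = -21144 + 6167 = -14977$)
$\frac{\left(29058 - 43719\right) \frac{1}{I + 4531}}{-62360} = \frac{\left(29058 - 43719\right) \frac{1}{-14977 + 4531}}{-62360} = - \frac{14661}{-10446} \left(- \frac{1}{62360}\right) = \left(-14661\right) \left(- \frac{1}{10446}\right) \left(- \frac{1}{62360}\right) = \frac{4887}{3482} \left(- \frac{1}{62360}\right) = - \frac{4887}{217137520}$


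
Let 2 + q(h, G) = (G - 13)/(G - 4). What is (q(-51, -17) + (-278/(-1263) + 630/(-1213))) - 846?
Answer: -9081953926/10724133 ≈ -846.87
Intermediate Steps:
q(h, G) = -2 + (-13 + G)/(-4 + G) (q(h, G) = -2 + (G - 13)/(G - 4) = -2 + (-13 + G)/(-4 + G))
(q(-51, -17) + (-278/(-1263) + 630/(-1213))) - 846 = ((-5 - 1*(-17))/(-4 - 17) + (-278/(-1263) + 630/(-1213))) - 846 = ((-5 + 17)/(-21) + (-278*(-1/1263) + 630*(-1/1213))) - 846 = (-1/21*12 + (278/1263 - 630/1213)) - 846 = (-4/7 - 458476/1532019) - 846 = -9337408/10724133 - 846 = -9081953926/10724133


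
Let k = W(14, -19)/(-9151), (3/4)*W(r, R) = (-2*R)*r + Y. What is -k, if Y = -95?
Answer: 1748/27453 ≈ 0.063672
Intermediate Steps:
W(r, R) = -380/3 - 8*R*r/3 (W(r, R) = 4*((-2*R)*r - 95)/3 = 4*(-2*R*r - 95)/3 = 4*(-95 - 2*R*r)/3 = -380/3 - 8*R*r/3)
k = -1748/27453 (k = (-380/3 - 8/3*(-19)*14)/(-9151) = (-380/3 + 2128/3)*(-1/9151) = (1748/3)*(-1/9151) = -1748/27453 ≈ -0.063672)
-k = -1*(-1748/27453) = 1748/27453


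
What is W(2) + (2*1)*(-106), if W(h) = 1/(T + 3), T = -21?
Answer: -3817/18 ≈ -212.06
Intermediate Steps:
W(h) = -1/18 (W(h) = 1/(-21 + 3) = 1/(-18) = -1/18)
W(2) + (2*1)*(-106) = -1/18 + (2*1)*(-106) = -1/18 + 2*(-106) = -1/18 - 212 = -3817/18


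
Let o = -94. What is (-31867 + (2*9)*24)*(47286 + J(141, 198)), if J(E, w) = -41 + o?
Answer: -1482191685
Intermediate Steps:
J(E, w) = -135 (J(E, w) = -41 - 94 = -135)
(-31867 + (2*9)*24)*(47286 + J(141, 198)) = (-31867 + (2*9)*24)*(47286 - 135) = (-31867 + 18*24)*47151 = (-31867 + 432)*47151 = -31435*47151 = -1482191685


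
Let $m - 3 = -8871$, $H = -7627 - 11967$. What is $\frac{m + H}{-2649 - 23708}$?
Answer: $\frac{28462}{26357} \approx 1.0799$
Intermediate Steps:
$H = -19594$
$m = -8868$ ($m = 3 - 8871 = -8868$)
$\frac{m + H}{-2649 - 23708} = \frac{-8868 - 19594}{-2649 - 23708} = - \frac{28462}{-2649 - 23708} = - \frac{28462}{-26357} = \left(-28462\right) \left(- \frac{1}{26357}\right) = \frac{28462}{26357}$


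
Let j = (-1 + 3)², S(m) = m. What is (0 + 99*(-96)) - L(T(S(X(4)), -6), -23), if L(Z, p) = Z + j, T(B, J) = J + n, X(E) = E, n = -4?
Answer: -9498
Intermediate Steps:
j = 4 (j = 2² = 4)
T(B, J) = -4 + J (T(B, J) = J - 4 = -4 + J)
L(Z, p) = 4 + Z (L(Z, p) = Z + 4 = 4 + Z)
(0 + 99*(-96)) - L(T(S(X(4)), -6), -23) = (0 + 99*(-96)) - (4 + (-4 - 6)) = (0 - 9504) - (4 - 10) = -9504 - 1*(-6) = -9504 + 6 = -9498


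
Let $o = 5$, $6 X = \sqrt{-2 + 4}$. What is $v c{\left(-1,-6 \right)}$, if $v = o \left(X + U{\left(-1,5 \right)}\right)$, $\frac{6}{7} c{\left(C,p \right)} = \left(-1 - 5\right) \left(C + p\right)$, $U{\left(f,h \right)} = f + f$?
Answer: $-490 + \frac{245 \sqrt{2}}{6} \approx -432.25$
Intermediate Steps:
$U{\left(f,h \right)} = 2 f$
$X = \frac{\sqrt{2}}{6}$ ($X = \frac{\sqrt{-2 + 4}}{6} = \frac{\sqrt{2}}{6} \approx 0.2357$)
$c{\left(C,p \right)} = - 7 C - 7 p$ ($c{\left(C,p \right)} = \frac{7 \left(-1 - 5\right) \left(C + p\right)}{6} = \frac{7 \left(- 6 \left(C + p\right)\right)}{6} = \frac{7 \left(- 6 C - 6 p\right)}{6} = - 7 C - 7 p$)
$v = -10 + \frac{5 \sqrt{2}}{6}$ ($v = 5 \left(\frac{\sqrt{2}}{6} + 2 \left(-1\right)\right) = 5 \left(\frac{\sqrt{2}}{6} - 2\right) = 5 \left(-2 + \frac{\sqrt{2}}{6}\right) = -10 + \frac{5 \sqrt{2}}{6} \approx -8.8215$)
$v c{\left(-1,-6 \right)} = \left(-10 + \frac{5 \sqrt{2}}{6}\right) \left(\left(-7\right) \left(-1\right) - -42\right) = \left(-10 + \frac{5 \sqrt{2}}{6}\right) \left(7 + 42\right) = \left(-10 + \frac{5 \sqrt{2}}{6}\right) 49 = -490 + \frac{245 \sqrt{2}}{6}$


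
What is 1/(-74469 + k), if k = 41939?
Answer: -1/32530 ≈ -3.0741e-5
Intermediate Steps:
1/(-74469 + k) = 1/(-74469 + 41939) = 1/(-32530) = -1/32530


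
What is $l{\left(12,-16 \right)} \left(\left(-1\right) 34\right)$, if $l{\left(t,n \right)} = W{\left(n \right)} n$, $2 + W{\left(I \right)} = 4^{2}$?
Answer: $7616$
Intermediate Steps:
$W{\left(I \right)} = 14$ ($W{\left(I \right)} = -2 + 4^{2} = -2 + 16 = 14$)
$l{\left(t,n \right)} = 14 n$
$l{\left(12,-16 \right)} \left(\left(-1\right) 34\right) = 14 \left(-16\right) \left(\left(-1\right) 34\right) = \left(-224\right) \left(-34\right) = 7616$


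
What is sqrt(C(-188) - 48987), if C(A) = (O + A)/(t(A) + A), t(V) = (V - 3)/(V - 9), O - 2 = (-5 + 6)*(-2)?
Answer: I*sqrt(66501134431255)/36845 ≈ 221.33*I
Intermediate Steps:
O = 0 (O = 2 + (-5 + 6)*(-2) = 2 + 1*(-2) = 2 - 2 = 0)
t(V) = (-3 + V)/(-9 + V)
C(A) = A/(A + (-3 + A)/(-9 + A)) (C(A) = (0 + A)/((-3 + A)/(-9 + A) + A) = A/(A + (-3 + A)/(-9 + A)))
sqrt(C(-188) - 48987) = sqrt(-188*(-9 - 188)/(-3 - 188 - 188*(-9 - 188)) - 48987) = sqrt(-188*(-197)/(-3 - 188 - 188*(-197)) - 48987) = sqrt(-188*(-197)/(-3 - 188 + 37036) - 48987) = sqrt(-188*(-197)/36845 - 48987) = sqrt(-188*1/36845*(-197) - 48987) = sqrt(37036/36845 - 48987) = sqrt(-1804888979/36845) = I*sqrt(66501134431255)/36845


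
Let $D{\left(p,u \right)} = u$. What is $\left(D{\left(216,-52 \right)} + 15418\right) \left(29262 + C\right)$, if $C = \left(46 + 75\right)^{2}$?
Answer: $674613498$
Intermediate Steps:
$C = 14641$ ($C = 121^{2} = 14641$)
$\left(D{\left(216,-52 \right)} + 15418\right) \left(29262 + C\right) = \left(-52 + 15418\right) \left(29262 + 14641\right) = 15366 \cdot 43903 = 674613498$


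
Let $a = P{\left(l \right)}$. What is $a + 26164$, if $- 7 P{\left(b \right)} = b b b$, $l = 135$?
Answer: $- \frac{2277227}{7} \approx -3.2532 \cdot 10^{5}$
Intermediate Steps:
$P{\left(b \right)} = - \frac{b^{3}}{7}$ ($P{\left(b \right)} = - \frac{b b b}{7} = - \frac{b^{2} b}{7} = - \frac{b^{3}}{7}$)
$a = - \frac{2460375}{7}$ ($a = - \frac{135^{3}}{7} = \left(- \frac{1}{7}\right) 2460375 = - \frac{2460375}{7} \approx -3.5148 \cdot 10^{5}$)
$a + 26164 = - \frac{2460375}{7} + 26164 = - \frac{2277227}{7}$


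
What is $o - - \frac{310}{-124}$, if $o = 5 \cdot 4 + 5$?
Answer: $\frac{45}{2} \approx 22.5$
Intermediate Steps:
$o = 25$ ($o = 20 + 5 = 25$)
$o - - \frac{310}{-124} = 25 - - \frac{310}{-124} = 25 - \left(-310\right) \left(- \frac{1}{124}\right) = 25 - \frac{5}{2} = \frac{45}{2}$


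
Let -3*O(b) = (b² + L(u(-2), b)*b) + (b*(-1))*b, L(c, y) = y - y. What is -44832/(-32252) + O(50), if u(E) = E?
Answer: 11208/8063 ≈ 1.3901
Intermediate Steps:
L(c, y) = 0
O(b) = 0 (O(b) = -((b² + 0*b) + (b*(-1))*b)/3 = -((b² + 0) + (-b)*b)/3 = -(b² - b²)/3 = -⅓*0 = 0)
-44832/(-32252) + O(50) = -44832/(-32252) + 0 = -44832*(-1/32252) + 0 = 11208/8063 + 0 = 11208/8063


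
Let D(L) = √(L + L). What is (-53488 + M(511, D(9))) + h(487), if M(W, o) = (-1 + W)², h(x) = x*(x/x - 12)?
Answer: 201255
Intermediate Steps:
h(x) = -11*x (h(x) = x*(1 - 12) = x*(-11) = -11*x)
D(L) = √2*√L (D(L) = √(2*L) = √2*√L)
(-53488 + M(511, D(9))) + h(487) = (-53488 + (-1 + 511)²) - 11*487 = (-53488 + 510²) - 5357 = (-53488 + 260100) - 5357 = 206612 - 5357 = 201255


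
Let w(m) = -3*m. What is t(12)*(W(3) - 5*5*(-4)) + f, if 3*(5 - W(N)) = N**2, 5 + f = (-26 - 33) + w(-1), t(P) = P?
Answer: 1163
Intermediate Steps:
f = -61 (f = -5 + ((-26 - 33) - 3*(-1)) = -5 + (-59 + 3) = -5 - 56 = -61)
W(N) = 5 - N**2/3
t(12)*(W(3) - 5*5*(-4)) + f = 12*((5 - 1/3*3**2) - 5*5*(-4)) - 61 = 12*((5 - 1/3*9) - 25*(-4)) - 61 = 12*((5 - 3) - 1*(-100)) - 61 = 12*(2 + 100) - 61 = 12*102 - 61 = 1224 - 61 = 1163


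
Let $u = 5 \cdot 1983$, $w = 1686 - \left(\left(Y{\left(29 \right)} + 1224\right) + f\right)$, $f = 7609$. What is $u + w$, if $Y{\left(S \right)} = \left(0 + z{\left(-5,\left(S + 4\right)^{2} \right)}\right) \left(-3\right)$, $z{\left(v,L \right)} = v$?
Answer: $2753$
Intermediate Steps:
$Y{\left(S \right)} = 15$ ($Y{\left(S \right)} = \left(0 - 5\right) \left(-3\right) = \left(-5\right) \left(-3\right) = 15$)
$w = -7162$ ($w = 1686 - \left(\left(15 + 1224\right) + 7609\right) = 1686 - \left(1239 + 7609\right) = 1686 - 8848 = -7162$)
$u = 9915$
$u + w = 9915 - 7162 = 2753$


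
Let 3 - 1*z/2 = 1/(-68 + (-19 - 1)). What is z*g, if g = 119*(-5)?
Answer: -157675/44 ≈ -3583.5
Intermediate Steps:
g = -595
z = 265/44 (z = 6 - 2/(-68 + (-19 - 1)) = 6 - 2/(-68 - 20) = 6 - 2/(-88) = 6 - 2*(-1/88) = 6 + 1/44 = 265/44 ≈ 6.0227)
z*g = (265/44)*(-595) = -157675/44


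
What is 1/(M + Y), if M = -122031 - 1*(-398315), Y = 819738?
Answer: 1/1096022 ≈ 9.1239e-7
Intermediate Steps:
M = 276284 (M = -122031 + 398315 = 276284)
1/(M + Y) = 1/(276284 + 819738) = 1/1096022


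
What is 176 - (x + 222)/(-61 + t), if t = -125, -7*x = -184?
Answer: 115445/651 ≈ 177.33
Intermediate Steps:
x = 184/7 (x = -1/7*(-184) = 184/7 ≈ 26.286)
176 - (x + 222)/(-61 + t) = 176 - (184/7 + 222)/(-61 - 125) = 176 - 1738/(7*(-186)) = 176 - 1738*(-1)/(7*186) = 176 - 1*(-869/651) = 176 + 869/651 = 115445/651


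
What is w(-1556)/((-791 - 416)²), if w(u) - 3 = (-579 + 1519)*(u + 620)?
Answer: -879837/1456849 ≈ -0.60393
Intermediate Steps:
w(u) = 582803 + 940*u (w(u) = 3 + (-579 + 1519)*(u + 620) = 3 + 940*(620 + u) = 3 + (582800 + 940*u) = 582803 + 940*u)
w(-1556)/((-791 - 416)²) = (582803 + 940*(-1556))/((-791 - 416)²) = (582803 - 1462640)/((-1207)²) = -879837/1456849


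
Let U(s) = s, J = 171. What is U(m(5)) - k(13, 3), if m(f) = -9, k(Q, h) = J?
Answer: -180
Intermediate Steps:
k(Q, h) = 171
U(m(5)) - k(13, 3) = -9 - 1*171 = -9 - 171 = -180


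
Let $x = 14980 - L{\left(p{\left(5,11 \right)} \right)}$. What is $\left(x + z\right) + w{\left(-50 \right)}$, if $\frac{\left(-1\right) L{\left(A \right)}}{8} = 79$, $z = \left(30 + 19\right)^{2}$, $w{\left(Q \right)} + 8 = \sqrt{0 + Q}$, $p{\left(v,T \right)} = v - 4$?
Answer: $18005 + 5 i \sqrt{2} \approx 18005.0 + 7.0711 i$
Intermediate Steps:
$p{\left(v,T \right)} = -4 + v$
$w{\left(Q \right)} = -8 + \sqrt{Q}$ ($w{\left(Q \right)} = -8 + \sqrt{0 + Q} = -8 + \sqrt{Q}$)
$z = 2401$ ($z = 49^{2} = 2401$)
$L{\left(A \right)} = -632$ ($L{\left(A \right)} = \left(-8\right) 79 = -632$)
$x = 15612$ ($x = 14980 - -632 = 14980 + 632 = 15612$)
$\left(x + z\right) + w{\left(-50 \right)} = \left(15612 + 2401\right) - \left(8 - \sqrt{-50}\right) = 18013 - \left(8 - 5 i \sqrt{2}\right) = 18005 + 5 i \sqrt{2}$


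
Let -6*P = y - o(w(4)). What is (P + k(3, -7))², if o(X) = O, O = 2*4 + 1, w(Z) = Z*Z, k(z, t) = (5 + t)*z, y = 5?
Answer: 256/9 ≈ 28.444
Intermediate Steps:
k(z, t) = z*(5 + t)
w(Z) = Z²
O = 9 (O = 8 + 1 = 9)
o(X) = 9
P = ⅔ (P = -(5 - 1*9)/6 = -(5 - 9)/6 = -⅙*(-4) = ⅔ ≈ 0.66667)
(P + k(3, -7))² = (⅔ + 3*(5 - 7))² = (⅔ + 3*(-2))² = (⅔ - 6)² = (-16/3)² = 256/9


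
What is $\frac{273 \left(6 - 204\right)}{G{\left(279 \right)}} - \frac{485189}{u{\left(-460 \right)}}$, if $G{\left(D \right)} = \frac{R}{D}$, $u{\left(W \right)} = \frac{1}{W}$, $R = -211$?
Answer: $\frac{47107525406}{211} \approx 2.2326 \cdot 10^{8}$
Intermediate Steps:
$G{\left(D \right)} = - \frac{211}{D}$
$\frac{273 \left(6 - 204\right)}{G{\left(279 \right)}} - \frac{485189}{u{\left(-460 \right)}} = \frac{273 \left(6 - 204\right)}{\left(-211\right) \frac{1}{279}} - \frac{485189}{\frac{1}{-460}} = \frac{273 \left(-198\right)}{\left(-211\right) \frac{1}{279}} - \frac{485189}{- \frac{1}{460}} = - \frac{54054}{- \frac{211}{279}} - -223186940 = \left(-54054\right) \left(- \frac{279}{211}\right) + 223186940 = \frac{15081066}{211} + 223186940 = \frac{47107525406}{211}$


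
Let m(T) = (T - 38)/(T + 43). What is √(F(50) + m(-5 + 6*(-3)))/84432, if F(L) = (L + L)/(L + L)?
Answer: I*√205/844320 ≈ 1.6958e-5*I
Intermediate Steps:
F(L) = 1 (F(L) = (2*L)/((2*L)) = (2*L)*(1/(2*L)) = 1)
m(T) = (-38 + T)/(43 + T)
√(F(50) + m(-5 + 6*(-3)))/84432 = √(1 + (-38 + (-5 + 6*(-3)))/(43 + (-5 + 6*(-3))))/84432 = √(1 + (-38 + (-5 - 18))/(43 + (-5 - 18)))*(1/84432) = √(1 + (-38 - 23)/(43 - 23))*(1/84432) = √(1 - 61/20)*(1/84432) = √(-41/20)*(1/84432) = (I*√205/10)*(1/84432) = I*√205/844320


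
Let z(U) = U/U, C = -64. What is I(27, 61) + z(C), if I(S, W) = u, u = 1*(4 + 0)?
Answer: 5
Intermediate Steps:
z(U) = 1
u = 4 (u = 1*4 = 4)
I(S, W) = 4
I(27, 61) + z(C) = 4 + 1 = 5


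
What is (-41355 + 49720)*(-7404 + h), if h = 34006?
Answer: 222525730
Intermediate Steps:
(-41355 + 49720)*(-7404 + h) = (-41355 + 49720)*(-7404 + 34006) = 8365*26602 = 222525730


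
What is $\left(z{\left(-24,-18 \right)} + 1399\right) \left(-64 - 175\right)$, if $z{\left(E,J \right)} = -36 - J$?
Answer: $-330059$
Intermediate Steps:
$\left(z{\left(-24,-18 \right)} + 1399\right) \left(-64 - 175\right) = \left(\left(-36 - -18\right) + 1399\right) \left(-64 - 175\right) = \left(\left(-36 + 18\right) + 1399\right) \left(-239\right) = \left(-18 + 1399\right) \left(-239\right) = 1381 \left(-239\right) = -330059$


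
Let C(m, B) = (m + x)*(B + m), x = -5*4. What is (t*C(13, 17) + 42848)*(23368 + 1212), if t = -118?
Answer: 1662296240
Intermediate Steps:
x = -20
C(m, B) = (-20 + m)*(B + m) (C(m, B) = (m - 20)*(B + m) = (-20 + m)*(B + m))
(t*C(13, 17) + 42848)*(23368 + 1212) = (-118*(13² - 20*17 - 20*13 + 17*13) + 42848)*(23368 + 1212) = (-118*(169 - 340 - 260 + 221) + 42848)*24580 = (-118*(-210) + 42848)*24580 = (24780 + 42848)*24580 = 67628*24580 = 1662296240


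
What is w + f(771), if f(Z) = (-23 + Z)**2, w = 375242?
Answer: 934746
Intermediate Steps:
w + f(771) = 375242 + (-23 + 771)**2 = 375242 + 748**2 = 375242 + 559504 = 934746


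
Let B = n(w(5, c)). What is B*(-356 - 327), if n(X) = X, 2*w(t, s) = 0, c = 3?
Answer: 0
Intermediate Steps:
w(t, s) = 0 (w(t, s) = (1/2)*0 = 0)
B = 0
B*(-356 - 327) = 0*(-356 - 327) = 0*(-683) = 0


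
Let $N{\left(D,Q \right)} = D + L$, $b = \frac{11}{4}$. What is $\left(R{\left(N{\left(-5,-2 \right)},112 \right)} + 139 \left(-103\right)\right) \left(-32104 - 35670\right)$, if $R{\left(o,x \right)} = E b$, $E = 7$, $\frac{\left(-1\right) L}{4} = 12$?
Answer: $\frac{1938031417}{2} \approx 9.6902 \cdot 10^{8}$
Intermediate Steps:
$L = -48$ ($L = \left(-4\right) 12 = -48$)
$b = \frac{11}{4}$ ($b = 11 \cdot \frac{1}{4} = \frac{11}{4} \approx 2.75$)
$N{\left(D,Q \right)} = -48 + D$ ($N{\left(D,Q \right)} = D - 48 = -48 + D$)
$R{\left(o,x \right)} = \frac{77}{4}$ ($R{\left(o,x \right)} = 7 \cdot \frac{11}{4} = \frac{77}{4}$)
$\left(R{\left(N{\left(-5,-2 \right)},112 \right)} + 139 \left(-103\right)\right) \left(-32104 - 35670\right) = \left(\frac{77}{4} + 139 \left(-103\right)\right) \left(-32104 - 35670\right) = \left(\frac{77}{4} - 14317\right) \left(-67774\right) = \left(- \frac{57191}{4}\right) \left(-67774\right) = \frac{1938031417}{2}$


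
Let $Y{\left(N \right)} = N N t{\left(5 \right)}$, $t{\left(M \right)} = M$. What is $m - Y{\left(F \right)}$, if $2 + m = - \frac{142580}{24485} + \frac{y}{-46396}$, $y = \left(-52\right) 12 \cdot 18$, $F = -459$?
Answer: $- \frac{59834153788629}{56800303} \approx -1.0534 \cdot 10^{6}$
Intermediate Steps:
$y = -11232$ ($y = \left(-624\right) 18 = -11232$)
$Y{\left(N \right)} = 5 N^{2}$ ($Y{\left(N \right)} = N N 5 = N^{2} \cdot 5 = 5 N^{2}$)
$m = - \frac{430606914}{56800303}$ ($m = -2 - \left(- \frac{2808}{11599} + \frac{28516}{4897}\right) = -2 - \frac{317006308}{56800303} = - \frac{430606914}{56800303} \approx -7.5811$)
$m - Y{\left(F \right)} = - \frac{430606914}{56800303} - 5 \left(-459\right)^{2} = - \frac{430606914}{56800303} - 5 \cdot 210681 = - \frac{430606914}{56800303} - 1053405 = - \frac{59834153788629}{56800303}$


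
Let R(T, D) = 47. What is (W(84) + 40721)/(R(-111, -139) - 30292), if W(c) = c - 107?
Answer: -40698/30245 ≈ -1.3456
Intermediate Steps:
W(c) = -107 + c
(W(84) + 40721)/(R(-111, -139) - 30292) = ((-107 + 84) + 40721)/(47 - 30292) = (-23 + 40721)/(-30245) = 40698*(-1/30245) = -40698/30245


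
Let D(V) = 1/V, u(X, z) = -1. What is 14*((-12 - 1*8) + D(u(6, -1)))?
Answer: -294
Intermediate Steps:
14*((-12 - 1*8) + D(u(6, -1))) = 14*((-12 - 1*8) + 1/(-1)) = 14*((-12 - 8) - 1) = 14*(-20 - 1) = 14*(-21) = -294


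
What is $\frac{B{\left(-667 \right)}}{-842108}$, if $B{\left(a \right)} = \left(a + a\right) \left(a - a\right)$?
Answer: $0$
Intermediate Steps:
$B{\left(a \right)} = 0$ ($B{\left(a \right)} = 2 a 0 = 0$)
$\frac{B{\left(-667 \right)}}{-842108} = \frac{0}{-842108} = 0 \left(- \frac{1}{842108}\right) = 0$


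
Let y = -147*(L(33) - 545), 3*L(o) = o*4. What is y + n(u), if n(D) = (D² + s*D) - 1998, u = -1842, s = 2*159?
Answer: 2878857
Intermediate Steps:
s = 318
L(o) = 4*o/3 (L(o) = (o*4)/3 = (4*o)/3 = 4*o/3)
y = 73647 (y = -147*((4/3)*33 - 545) = -147*(44 - 545) = -147*(-501) = 73647)
n(D) = -1998 + D² + 318*D (n(D) = (D² + 318*D) - 1998 = -1998 + D² + 318*D)
y + n(u) = 73647 + (-1998 + (-1842)² + 318*(-1842)) = 73647 + (-1998 + 3392964 - 585756) = 73647 + 2805210 = 2878857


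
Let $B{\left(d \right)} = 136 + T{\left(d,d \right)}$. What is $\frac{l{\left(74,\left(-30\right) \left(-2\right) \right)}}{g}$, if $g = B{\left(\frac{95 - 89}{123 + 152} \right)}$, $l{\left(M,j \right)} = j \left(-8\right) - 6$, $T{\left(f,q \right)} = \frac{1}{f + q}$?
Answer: $- \frac{5832}{1907} \approx -3.0582$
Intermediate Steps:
$B{\left(d \right)} = 136 + \frac{1}{2 d}$ ($B{\left(d \right)} = 136 + \frac{1}{d + d} = 136 + \frac{1}{2 d}$)
$l{\left(M,j \right)} = -6 - 8 j$ ($l{\left(M,j \right)} = - 8 j - 6 = -6 - 8 j$)
$g = \frac{1907}{12}$ ($g = 136 + \frac{1}{2 \frac{95 - 89}{123 + 152}} = 136 + \frac{1}{2 \cdot \frac{6}{275}} = 136 + \frac{1}{2} \cdot \frac{275}{6} = 136 + \frac{275}{12} = \frac{1907}{12} \approx 158.92$)
$\frac{l{\left(74,\left(-30\right) \left(-2\right) \right)}}{g} = \frac{-6 - 8 \left(\left(-30\right) \left(-2\right)\right)}{\frac{1907}{12}} = \left(-6 - 480\right) \frac{12}{1907} = \left(-486\right) \frac{12}{1907} = - \frac{5832}{1907}$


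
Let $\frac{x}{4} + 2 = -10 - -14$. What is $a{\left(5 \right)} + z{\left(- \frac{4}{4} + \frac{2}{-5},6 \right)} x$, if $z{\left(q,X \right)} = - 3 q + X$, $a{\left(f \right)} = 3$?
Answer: $\frac{423}{5} \approx 84.6$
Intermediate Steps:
$z{\left(q,X \right)} = X - 3 q$
$x = 8$ ($x = -8 + 4 \left(-10 - -14\right) = -8 + 4 \left(-10 + 14\right) = -8 + 4 \cdot 4 = -8 + 16 = 8$)
$a{\left(5 \right)} + z{\left(- \frac{4}{4} + \frac{2}{-5},6 \right)} x = 3 + \left(6 - 3 \left(- \frac{4}{4} + \frac{2}{-5}\right)\right) 8 = 3 + \left(6 - 3 \left(\left(-4\right) \frac{1}{4} + 2 \left(- \frac{1}{5}\right)\right)\right) 8 = 3 + \left(6 - 3 \left(-1 - \frac{2}{5}\right)\right) 8 = 3 + \left(6 - - \frac{21}{5}\right) 8 = 3 + \left(6 + \frac{21}{5}\right) 8 = 3 + \frac{51}{5} \cdot 8 = 3 + \frac{408}{5} = \frac{423}{5}$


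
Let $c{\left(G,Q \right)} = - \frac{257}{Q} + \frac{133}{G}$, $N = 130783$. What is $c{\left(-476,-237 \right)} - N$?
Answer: $- \frac{2107685855}{16116} \approx -1.3078 \cdot 10^{5}$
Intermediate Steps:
$c{\left(-476,-237 \right)} - N = \left(- \frac{257}{-237} + \frac{133}{-476}\right) - 130783 = \left(\left(-257\right) \left(- \frac{1}{237}\right) + 133 \left(- \frac{1}{476}\right)\right) - 130783 = \left(\frac{257}{237} - \frac{19}{68}\right) - 130783 = \frac{12973}{16116} - 130783 = - \frac{2107685855}{16116}$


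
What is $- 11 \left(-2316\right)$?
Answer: $25476$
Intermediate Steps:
$- 11 \left(-2316\right) = \left(-1\right) \left(-25476\right) = 25476$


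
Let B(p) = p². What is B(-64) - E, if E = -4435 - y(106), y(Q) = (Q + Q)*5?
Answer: 9591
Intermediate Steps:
y(Q) = 10*Q (y(Q) = (2*Q)*5 = 10*Q)
E = -5495 (E = -4435 - 10*106 = -4435 - 1*1060 = -4435 - 1060 = -5495)
B(-64) - E = (-64)² - 1*(-5495) = 4096 + 5495 = 9591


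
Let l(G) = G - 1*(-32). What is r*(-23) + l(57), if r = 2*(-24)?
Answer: 1193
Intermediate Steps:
r = -48
l(G) = 32 + G (l(G) = G + 32 = 32 + G)
r*(-23) + l(57) = -48*(-23) + (32 + 57) = 1104 + 89 = 1193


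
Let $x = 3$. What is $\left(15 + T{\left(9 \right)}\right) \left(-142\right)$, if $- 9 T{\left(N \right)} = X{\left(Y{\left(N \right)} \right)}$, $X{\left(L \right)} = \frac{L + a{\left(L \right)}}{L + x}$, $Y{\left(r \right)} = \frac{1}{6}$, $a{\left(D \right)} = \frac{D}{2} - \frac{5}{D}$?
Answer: $- \frac{129859}{57} \approx -2278.2$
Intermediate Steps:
$a{\left(D \right)} = \frac{D}{2} - \frac{5}{D}$ ($a{\left(D \right)} = D \frac{1}{2} - \frac{5}{D} = \frac{D}{2} - \frac{5}{D}$)
$Y{\left(r \right)} = \frac{1}{6}$
$X{\left(L \right)} = \frac{- \frac{5}{L} + \frac{3 L}{2}}{3 + L}$ ($X{\left(L \right)} = \frac{L + \left(\frac{L}{2} - \frac{5}{L}\right)}{L + 3} = \frac{- \frac{5}{L} + \frac{3 L}{2}}{3 + L}$)
$T{\left(N \right)} = \frac{119}{114}$ ($T{\left(N \right)} = - \frac{\frac{1}{2} \frac{1}{\frac{1}{6}} \frac{1}{3 + \frac{1}{6}} \left(-10 + \frac{3}{36}\right)}{9} = - \frac{\frac{1}{2} \cdot 6 \frac{1}{\frac{19}{6}} \left(-10 + 3 \cdot \frac{1}{36}\right)}{9} = - \frac{\frac{1}{2} \cdot 6 \cdot \frac{6}{19} \left(-10 + \frac{1}{12}\right)}{9} = - \frac{\frac{1}{2} \cdot 6 \cdot \frac{6}{19} \left(- \frac{119}{12}\right)}{9} = \left(- \frac{1}{9}\right) \left(- \frac{357}{38}\right) = \frac{119}{114}$)
$\left(15 + T{\left(9 \right)}\right) \left(-142\right) = \left(15 + \frac{119}{114}\right) \left(-142\right) = \frac{1829}{114} \left(-142\right) = - \frac{129859}{57}$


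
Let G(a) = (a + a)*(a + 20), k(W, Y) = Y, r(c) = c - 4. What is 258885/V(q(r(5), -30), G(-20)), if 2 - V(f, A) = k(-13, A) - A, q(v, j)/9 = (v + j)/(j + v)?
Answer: 258885/2 ≈ 1.2944e+5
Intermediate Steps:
r(c) = -4 + c
G(a) = 2*a*(20 + a) (G(a) = (2*a)*(20 + a) = 2*a*(20 + a))
q(v, j) = 9 (q(v, j) = 9*((v + j)/(j + v)) = 9*((j + v)/(j + v)) = 9*1 = 9)
V(f, A) = 2 (V(f, A) = 2 - (A - A) = 2 - 1*0 = 2 + 0 = 2)
258885/V(q(r(5), -30), G(-20)) = 258885/2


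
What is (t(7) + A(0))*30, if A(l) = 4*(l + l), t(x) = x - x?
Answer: 0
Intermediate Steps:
t(x) = 0
A(l) = 8*l (A(l) = 4*(2*l) = 8*l)
(t(7) + A(0))*30 = (0 + 8*0)*30 = (0 + 0)*30 = 0*30 = 0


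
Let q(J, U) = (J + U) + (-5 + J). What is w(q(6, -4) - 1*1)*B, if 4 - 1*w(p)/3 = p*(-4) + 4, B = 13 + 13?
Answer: 624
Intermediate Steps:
q(J, U) = -5 + U + 2*J
B = 26
w(p) = 12*p (w(p) = 12 - 3*(p*(-4) + 4) = 12 - 3*(-4*p + 4) = 12 - 3*(4 - 4*p) = 12 + (-12 + 12*p) = 12*p)
w(q(6, -4) - 1*1)*B = (12*((-5 - 4 + 2*6) - 1*1))*26 = (12*((-5 - 4 + 12) - 1))*26 = (12*(3 - 1))*26 = (12*2)*26 = 24*26 = 624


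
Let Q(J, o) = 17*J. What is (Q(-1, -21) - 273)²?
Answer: 84100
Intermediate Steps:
(Q(-1, -21) - 273)² = (17*(-1) - 273)² = (-17 - 273)² = (-290)² = 84100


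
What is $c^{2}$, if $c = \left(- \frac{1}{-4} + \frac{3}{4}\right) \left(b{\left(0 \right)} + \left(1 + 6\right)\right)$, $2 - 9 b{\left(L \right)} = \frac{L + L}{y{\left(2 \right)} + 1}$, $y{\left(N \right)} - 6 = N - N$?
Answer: $\frac{4225}{81} \approx 52.161$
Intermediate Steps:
$y{\left(N \right)} = 6$ ($y{\left(N \right)} = 6 + \left(N - N\right) = 6 + 0 = 6$)
$b{\left(L \right)} = \frac{2}{9} - \frac{2 L}{63}$ ($b{\left(L \right)} = \frac{2}{9} - \frac{\left(L + L\right) \frac{1}{6 + 1}}{9} = \frac{2}{9} - \frac{2 L \frac{1}{7}}{9} = \frac{2}{9} - \frac{\frac{2}{7} L}{9} = \frac{2}{9} - \frac{2 L}{63}$)
$c = \frac{65}{9}$ ($c = \left(- \frac{1}{-4} + \frac{3}{4}\right) \left(\left(\frac{2}{9} - 0\right) + \left(1 + 6\right)\right) = \left(\left(-1\right) \left(- \frac{1}{4}\right) + 3 \cdot \frac{1}{4}\right) \left(\left(\frac{2}{9} + 0\right) + 7\right) = \left(\frac{1}{4} + \frac{3}{4}\right) \left(\frac{2}{9} + 7\right) = 1 \cdot \frac{65}{9} = \frac{65}{9} \approx 7.2222$)
$c^{2} = \left(\frac{65}{9}\right)^{2} = \frac{4225}{81}$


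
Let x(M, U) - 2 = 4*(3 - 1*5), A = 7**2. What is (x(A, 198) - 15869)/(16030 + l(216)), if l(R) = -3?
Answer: -15875/16027 ≈ -0.99052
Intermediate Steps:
A = 49
x(M, U) = -6 (x(M, U) = 2 + 4*(3 - 1*5) = 2 + 4*(3 - 5) = 2 + 4*(-2) = 2 - 8 = -6)
(x(A, 198) - 15869)/(16030 + l(216)) = (-6 - 15869)/(16030 - 3) = -15875/16027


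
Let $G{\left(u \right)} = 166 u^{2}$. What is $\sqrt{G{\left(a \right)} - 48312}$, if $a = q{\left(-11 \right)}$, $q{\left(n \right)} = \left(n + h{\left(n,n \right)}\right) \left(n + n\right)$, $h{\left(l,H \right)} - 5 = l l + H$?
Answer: $2 \sqrt{217238098} \approx 29478.0$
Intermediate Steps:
$h{\left(l,H \right)} = 5 + H + l^{2}$ ($h{\left(l,H \right)} = 5 + \left(l l + H\right) = 5 + \left(l^{2} + H\right) = 5 + \left(H + l^{2}\right) = 5 + H + l^{2}$)
$q{\left(n \right)} = 2 n \left(5 + n^{2} + 2 n\right)$ ($q{\left(n \right)} = \left(n + \left(5 + n + n^{2}\right)\right) \left(n + n\right) = \left(5 + n^{2} + 2 n\right) 2 n = 2 n \left(5 + n^{2} + 2 n\right)$)
$a = -2288$ ($a = 2 \left(-11\right) \left(5 + \left(-11\right)^{2} + 2 \left(-11\right)\right) = 2 \left(-11\right) \left(5 + 121 - 22\right) = 2 \left(-11\right) 104 = -2288$)
$\sqrt{G{\left(a \right)} - 48312} = \sqrt{166 \left(-2288\right)^{2} - 48312} = \sqrt{166 \cdot 5234944 - 48312} = \sqrt{869000704 - 48312} = \sqrt{868952392} = 2 \sqrt{217238098}$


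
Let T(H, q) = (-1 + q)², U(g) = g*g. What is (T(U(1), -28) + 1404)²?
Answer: 5040025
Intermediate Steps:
U(g) = g²
(T(U(1), -28) + 1404)² = ((-1 - 28)² + 1404)² = ((-29)² + 1404)² = (841 + 1404)² = 2245² = 5040025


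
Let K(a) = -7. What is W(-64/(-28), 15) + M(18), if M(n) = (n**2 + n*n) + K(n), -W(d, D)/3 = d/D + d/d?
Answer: 22314/35 ≈ 637.54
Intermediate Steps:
W(d, D) = -3 - 3*d/D (W(d, D) = -3*(d/D + d/d) = -3*(d/D + 1) = -3*(1 + d/D) = -3 - 3*d/D)
M(n) = -7 + 2*n**2 (M(n) = (n**2 + n*n) - 7 = (n**2 + n**2) - 7 = 2*n**2 - 7 = -7 + 2*n**2)
W(-64/(-28), 15) + M(18) = (-3 - 3*(-64/(-28))/15) + (-7 + 2*18**2) = (-3 - 3*(-64*(-1/28))*1/15) + (-7 + 2*324) = (-3 - 3*16/7*1/15) + (-7 + 648) = (-3 - 16/35) + 641 = -121/35 + 641 = 22314/35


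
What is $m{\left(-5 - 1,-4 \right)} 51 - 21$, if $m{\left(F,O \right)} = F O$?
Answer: $1203$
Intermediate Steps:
$m{\left(-5 - 1,-4 \right)} 51 - 21 = \left(-5 - 1\right) \left(-4\right) 51 - 21 = \left(-6\right) \left(-4\right) 51 - 21 = 24 \cdot 51 - 21 = 1224 - 21 = 1203$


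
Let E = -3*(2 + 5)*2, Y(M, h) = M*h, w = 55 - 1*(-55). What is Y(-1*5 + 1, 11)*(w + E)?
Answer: -2992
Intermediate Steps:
w = 110 (w = 55 + 55 = 110)
E = -42 (E = -3*7*2 = -21*2 = -42)
Y(-1*5 + 1, 11)*(w + E) = ((-1*5 + 1)*11)*(110 - 42) = ((-5 + 1)*11)*68 = -4*11*68 = -44*68 = -2992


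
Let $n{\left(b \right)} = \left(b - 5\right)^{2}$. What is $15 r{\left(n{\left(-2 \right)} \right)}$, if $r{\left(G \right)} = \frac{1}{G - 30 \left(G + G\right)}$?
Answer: $- \frac{15}{2891} \approx -0.0051885$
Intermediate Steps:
$n{\left(b \right)} = \left(-5 + b\right)^{2}$
$r{\left(G \right)} = - \frac{1}{59 G}$ ($r{\left(G \right)} = \frac{1}{G - 30 \cdot 2 G} = \frac{1}{G - 60 G} = \frac{1}{\left(-59\right) G} = - \frac{1}{59 G}$)
$15 r{\left(n{\left(-2 \right)} \right)} = 15 \left(- \frac{1}{59 \left(-5 - 2\right)^{2}}\right) = 15 \left(- \frac{1}{59 \left(-7\right)^{2}}\right) = 15 \left(- \frac{1}{59 \cdot 49}\right) = 15 \left(\left(- \frac{1}{59}\right) \frac{1}{49}\right) = 15 \left(- \frac{1}{2891}\right) = - \frac{15}{2891}$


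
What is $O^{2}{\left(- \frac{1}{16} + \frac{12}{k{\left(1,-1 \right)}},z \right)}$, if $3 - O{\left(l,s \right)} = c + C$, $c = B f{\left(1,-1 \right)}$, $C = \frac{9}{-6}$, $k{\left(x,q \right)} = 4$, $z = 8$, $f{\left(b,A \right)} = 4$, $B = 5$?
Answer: $\frac{961}{4} \approx 240.25$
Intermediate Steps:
$C = - \frac{3}{2}$ ($C = 9 \left(- \frac{1}{6}\right) = - \frac{3}{2} \approx -1.5$)
$c = 20$ ($c = 5 \cdot 4 = 20$)
$O{\left(l,s \right)} = - \frac{31}{2}$ ($O{\left(l,s \right)} = 3 - \left(20 - \frac{3}{2}\right) = 3 - \frac{37}{2} = - \frac{31}{2}$)
$O^{2}{\left(- \frac{1}{16} + \frac{12}{k{\left(1,-1 \right)}},z \right)} = \left(- \frac{31}{2}\right)^{2} = \frac{961}{4}$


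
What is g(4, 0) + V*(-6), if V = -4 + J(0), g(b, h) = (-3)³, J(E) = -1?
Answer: 3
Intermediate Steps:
g(b, h) = -27
V = -5 (V = -4 - 1 = -5)
g(4, 0) + V*(-6) = -27 - 5*(-6) = -27 + 30 = 3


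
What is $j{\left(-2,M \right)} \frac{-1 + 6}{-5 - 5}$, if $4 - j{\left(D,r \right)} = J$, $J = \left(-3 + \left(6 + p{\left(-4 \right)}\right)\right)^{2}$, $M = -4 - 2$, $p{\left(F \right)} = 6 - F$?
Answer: $\frac{165}{2} \approx 82.5$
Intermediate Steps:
$M = -6$ ($M = -4 - 2 = -6$)
$J = 169$ ($J = \left(-3 + \left(6 + \left(6 - -4\right)\right)\right)^{2} = \left(-3 + \left(6 + \left(6 + 4\right)\right)\right)^{2} = \left(-3 + \left(6 + 10\right)\right)^{2} = \left(-3 + 16\right)^{2} = 13^{2} = 169$)
$j{\left(D,r \right)} = -165$ ($j{\left(D,r \right)} = 4 - 169 = -165$)
$j{\left(-2,M \right)} \frac{-1 + 6}{-5 - 5} = - 165 \frac{-1 + 6}{-5 - 5} = - 165 \frac{5}{-10} = - 165 \cdot 5 \left(- \frac{1}{10}\right) = \left(-165\right) \left(- \frac{1}{2}\right) = \frac{165}{2}$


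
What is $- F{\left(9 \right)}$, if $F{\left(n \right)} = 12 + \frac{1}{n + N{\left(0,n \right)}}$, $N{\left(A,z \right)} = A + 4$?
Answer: $- \frac{157}{13} \approx -12.077$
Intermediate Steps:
$N{\left(A,z \right)} = 4 + A$
$F{\left(n \right)} = 12 + \frac{1}{4 + n}$ ($F{\left(n \right)} = 12 + \frac{1}{n + \left(4 + 0\right)} = 12 + \frac{1}{n + 4} = 12 + \frac{1}{4 + n}$)
$- F{\left(9 \right)} = - \frac{49 + 12 \cdot 9}{4 + 9} = - \frac{49 + 108}{13} = - \frac{157}{13}$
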